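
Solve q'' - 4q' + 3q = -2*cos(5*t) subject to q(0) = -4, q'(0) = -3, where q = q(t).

q = -58*exp(t)/13 + 7*exp(3*t)/17 + 10*sin(5*t)/221 + 11*cos(5*t)/221

Characteristic equation r² - 4r + 3 = 0 factors as (r - 3)(r - 1) = 0, so r = 3, 1.
Hence q_h = C1*exp(3*t) + C2*exp(t).
Try q_p = A*cos(5*t) + B*sin(5*t). Substituting and equating the coefficients of cos(5t) and sin(5t) gives A = 11/221, B = 10/221, so q_p = 10*sin(5*t)/221 + 11*cos(5*t)/221.
General solution: q = 10*sin(5*t)/221 + 11*cos(5*t)/221 + C1*exp(3*t) + C2*exp(t).
Apply the initial conditions: q(0) = 11/221 + C1 + C2 = -4 and q'(0) = 50/221 + C2 + 3*C1 = -3. Solving gives C1 = 7/17, C2 = -58/13.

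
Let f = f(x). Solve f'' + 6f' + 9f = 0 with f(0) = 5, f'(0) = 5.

Characteristic equation r² + 6r + 9 = 0 has discriminant (6)² - 4·(9) = 0, so r = -3 is a repeated root.
Hence f_h = (C1 + C2*x)*exp(-3*x).
Apply the initial conditions: f(0) = C1 = 5 and f'(0) = C2 - 3*C1 = 5. Solving gives C1 = 5, C2 = 20.

f = 5*exp(-3*x) + 20*x*exp(-3*x)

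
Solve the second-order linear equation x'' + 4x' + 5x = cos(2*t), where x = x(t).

x = cos(2*t)/65 + 8*sin(2*t)/65 + C1*cos(t)*exp(-2*t) + C2*exp(-2*t)*sin(t)

Characteristic equation r² + 4r + 5 = 0 has discriminant (4)² - 4·(5) = -4 < 0, so r = -2 ± i.
Hence x_h = C1*cos(t)*exp(-2*t) + C2*exp(-2*t)*sin(t).
Try x_p = A*cos(2*t) + B*sin(2*t). Substituting and equating the coefficients of cos(2t) and sin(2t) gives A = 1/65, B = 8/65, so x_p = cos(2*t)/65 + 8*sin(2*t)/65.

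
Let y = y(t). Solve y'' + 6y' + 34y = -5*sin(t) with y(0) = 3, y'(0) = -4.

Characteristic equation r² + 6r + 34 = 0 has discriminant (6)² - 4·(34) = -100 < 0, so r = -3 ± 5i.
Hence y_h = C1*cos(5*t)*exp(-3*t) + C2*exp(-3*t)*sin(5*t).
Try y_p = A*cos(t) + B*sin(t). Substituting and equating the coefficients of cos(t) and sin(t) gives A = 2/75, B = -11/75, so y_p = -11*sin(t)/75 + 2*cos(t)/75.
General solution: y = -11*sin(t)/75 + 2*cos(t)/75 + C1*cos(5*t)*exp(-3*t) + C2*exp(-3*t)*sin(5*t).
Apply the initial conditions: y(0) = 2/75 + C1 = 3 and y'(0) = -11/75 - 3*C1 + 5*C2 = -4. Solving gives C1 = 223/75, C2 = 76/75.

y = -11*sin(t)/75 + 2*cos(t)/75 + 76*exp(-3*t)*sin(5*t)/75 + 223*cos(5*t)*exp(-3*t)/75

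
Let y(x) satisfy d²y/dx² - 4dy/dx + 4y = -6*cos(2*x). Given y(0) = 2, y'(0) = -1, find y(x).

y = 2*exp(2*x) + 3*sin(2*x)/4 - 13*x*exp(2*x)/2

Characteristic equation r² - 4r + 4 = 0 has discriminant (-4)² - 4·(4) = 0, so r = 2 is a repeated root.
Hence y_h = (C1 + C2*x)*exp(2*x).
Try y_p = A*cos(2*x) + B*sin(2*x). Substituting and equating the coefficients of cos(2x) and sin(2x) gives A = 0, B = 3/4, so y_p = 3*sin(2*x)/4.
General solution: y = 3*sin(2*x)/4 + C1*exp(2*x) + C2*x*exp(2*x).
Apply the initial conditions: y(0) = C1 = 2 and y'(0) = 3/2 + C2 + 2*C1 = -1. Solving gives C1 = 2, C2 = -13/2.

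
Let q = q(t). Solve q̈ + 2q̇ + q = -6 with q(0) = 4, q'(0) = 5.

q = -6 + 10*exp(-t) + 15*t*exp(-t)

Characteristic equation r² + 2r + 1 = 0 has discriminant (2)² - 4·(1) = 0, so r = -1 is a repeated root.
Hence q_h = (C1 + C2*t)*exp(-t).
For the particular solution try q_p = A0. Substituting and matching coefficients of each power of t gives A0 = -6, so q_p = -6.
General solution: q = -6 + C1*exp(-t) + C2*t*exp(-t).
Apply the initial conditions: q(0) = -6 + C1 = 4 and q'(0) = C2 - C1 = 5. Solving gives C1 = 10, C2 = 15.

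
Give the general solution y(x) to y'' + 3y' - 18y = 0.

Characteristic equation r² + 3r - 18 = 0 factors as (r - 3)(r + 6) = 0, so r = 3, -6.
Hence y_h = C1*exp(3*x) + C2*exp(-6*x).

y = C1*exp(3*x) + C2*exp(-6*x)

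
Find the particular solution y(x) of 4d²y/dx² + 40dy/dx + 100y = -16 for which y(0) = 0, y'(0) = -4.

Divide through by 4: y'' + 10y' + 25y = -4.
Characteristic equation r² + 10r + 25 = 0 has discriminant (10)² - 4·(25) = 0, so r = -5 is a repeated root.
Hence y_h = (C1 + C2*x)*exp(-5*x).
For the particular solution try y_p = A0. Substituting and matching coefficients of each power of x gives A0 = -4/25, so y_p = -4/25.
General solution: y = -4/25 + C1*exp(-5*x) + C2*x*exp(-5*x).
Apply the initial conditions: y(0) = -4/25 + C1 = 0 and y'(0) = C2 - 5*C1 = -4. Solving gives C1 = 4/25, C2 = -16/5.

y = -4/25 + 4*exp(-5*x)/25 - 16*x*exp(-5*x)/5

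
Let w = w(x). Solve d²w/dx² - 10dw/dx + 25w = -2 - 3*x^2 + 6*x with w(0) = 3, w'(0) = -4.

Characteristic equation r² - 10r + 25 = 0 has discriminant (-10)² - 4·(25) = 0, so r = 5 is a repeated root.
Hence w_h = (C1 + C2*x)*exp(5*x).
For the particular solution try w_p = A0 + A1*x + A2*x^2. Substituting and matching coefficients of each power of x gives A0 = -8/625, A1 = 18/125, A2 = -3/25, so w_p = -8/625 - 3*x^2/25 + 18*x/125.
General solution: w = -8/625 - 3*x^2/25 + 18*x/125 + C1*exp(5*x) + C2*x*exp(5*x).
Apply the initial conditions: w(0) = -8/625 + C1 = 3 and w'(0) = 18/125 + C2 + 5*C1 = -4. Solving gives C1 = 1883/625, C2 = -2401/125.

w = -8/625 - 3*x**2/25 + 18*x/125 + 1883*exp(5*x)/625 - 2401*x*exp(5*x)/125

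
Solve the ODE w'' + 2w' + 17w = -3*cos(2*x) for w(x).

w = -39*cos(2*x)/185 - 12*sin(2*x)/185 + C1*cos(4*x)*exp(-x) + C2*exp(-x)*sin(4*x)

Characteristic equation r² + 2r + 17 = 0 has discriminant (2)² - 4·(17) = -64 < 0, so r = -1 ± 4i.
Hence w_h = C1*cos(4*x)*exp(-x) + C2*exp(-x)*sin(4*x).
Try w_p = A*cos(2*x) + B*sin(2*x). Substituting and equating the coefficients of cos(2x) and sin(2x) gives A = -39/185, B = -12/185, so w_p = -39*cos(2*x)/185 - 12*sin(2*x)/185.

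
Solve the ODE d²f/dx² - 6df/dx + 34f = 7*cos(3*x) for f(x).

Characteristic equation r² - 6r + 34 = 0 has discriminant (-6)² - 4·(34) = -100 < 0, so r = 3 ± 5i.
Hence f_h = C1*cos(5*x)*exp(3*x) + C2*exp(3*x)*sin(5*x).
Try f_p = A*cos(3*x) + B*sin(3*x). Substituting and equating the coefficients of cos(3x) and sin(3x) gives A = 175/949, B = -126/949, so f_p = -126*sin(3*x)/949 + 175*cos(3*x)/949.

f = -126*sin(3*x)/949 + 175*cos(3*x)/949 + C1*cos(5*x)*exp(3*x) + C2*exp(3*x)*sin(5*x)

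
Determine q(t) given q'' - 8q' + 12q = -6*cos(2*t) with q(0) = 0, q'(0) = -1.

Characteristic equation r² - 8r + 12 = 0 factors as (r - 6)(r - 2) = 0, so r = 6, 2.
Hence q_h = C1*exp(6*t) + C2*exp(2*t).
Try q_p = A*cos(2*t) + B*sin(2*t). Substituting and equating the coefficients of cos(2t) and sin(2t) gives A = -3/20, B = 3/10, so q_p = -3*cos(2*t)/20 + 3*sin(2*t)/10.
General solution: q = -3*cos(2*t)/20 + 3*sin(2*t)/10 + C1*exp(6*t) + C2*exp(2*t).
Apply the initial conditions: q(0) = -3/20 + C1 + C2 = 0 and q'(0) = 3/5 + 2*C2 + 6*C1 = -1. Solving gives C1 = -19/40, C2 = 5/8.

q = -19*exp(6*t)/40 - 3*cos(2*t)/20 + 3*sin(2*t)/10 + 5*exp(2*t)/8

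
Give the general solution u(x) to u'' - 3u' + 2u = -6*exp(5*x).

u = -exp(5*x)/2 + C1*exp(x) + C2*exp(2*x)

Characteristic equation r² - 3r + 2 = 0 factors as (r - 1)(r - 2) = 0, so r = 1, 2.
Hence u_h = C1*exp(x) + C2*exp(2*x).
Try u_p = A*exp(5*x). Substituting into the equation and dividing by exp(5*x) gives A = -1/2, so u_p = -exp(5*x)/2.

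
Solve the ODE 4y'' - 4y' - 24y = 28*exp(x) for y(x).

Divide through by 4: y'' - y' - 6y = 7*exp(x).
Characteristic equation r² - r - 6 = 0 factors as (r - 3)(r + 2) = 0, so r = 3, -2.
Hence y_h = C1*exp(3*x) + C2*exp(-2*x).
Try y_p = A*exp(x). Substituting into the equation and dividing by exp(x) gives A = -7/6, so y_p = -7*exp(x)/6.

y = -7*exp(x)/6 + C1*exp(3*x) + C2*exp(-2*x)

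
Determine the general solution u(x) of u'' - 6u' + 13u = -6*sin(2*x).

Characteristic equation r² - 6r + 13 = 0 has discriminant (-6)² - 4·(13) = -16 < 0, so r = 3 ± 2i.
Hence u_h = C1*cos(2*x)*exp(3*x) + C2*exp(3*x)*sin(2*x).
Try u_p = A*cos(2*x) + B*sin(2*x). Substituting and equating the coefficients of cos(2x) and sin(2x) gives A = -8/25, B = -6/25, so u_p = -8*cos(2*x)/25 - 6*sin(2*x)/25.

u = -8*cos(2*x)/25 - 6*sin(2*x)/25 + C1*cos(2*x)*exp(3*x) + C2*exp(3*x)*sin(2*x)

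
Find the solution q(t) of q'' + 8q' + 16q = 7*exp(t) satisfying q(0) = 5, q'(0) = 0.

Characteristic equation r² + 8r + 16 = 0 has discriminant (8)² - 4·(16) = 0, so r = -4 is a repeated root.
Hence q_h = (C1 + C2*t)*exp(-4*t).
Try q_p = A*exp(t). Substituting into the equation and dividing by exp(t) gives A = 7/25, so q_p = 7*exp(t)/25.
General solution: q = 7*exp(t)/25 + C1*exp(-4*t) + C2*t*exp(-4*t).
Apply the initial conditions: q(0) = 7/25 + C1 = 5 and q'(0) = 7/25 + C2 - 4*C1 = 0. Solving gives C1 = 118/25, C2 = 93/5.

q = 7*exp(t)/25 + 118*exp(-4*t)/25 + 93*t*exp(-4*t)/5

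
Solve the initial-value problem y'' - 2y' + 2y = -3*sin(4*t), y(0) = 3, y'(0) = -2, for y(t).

y = -6*cos(4*t)/65 + 21*sin(4*t)/130 - 373*exp(t)*sin(t)/65 + 201*cos(t)*exp(t)/65

Characteristic equation r² - 2r + 2 = 0 has discriminant (-2)² - 4·(2) = -4 < 0, so r = 1 ± i.
Hence y_h = C1*cos(t)*exp(t) + C2*exp(t)*sin(t).
Try y_p = A*cos(4*t) + B*sin(4*t). Substituting and equating the coefficients of cos(4t) and sin(4t) gives A = -6/65, B = 21/130, so y_p = -6*cos(4*t)/65 + 21*sin(4*t)/130.
General solution: y = -6*cos(4*t)/65 + 21*sin(4*t)/130 + C1*cos(t)*exp(t) + C2*exp(t)*sin(t).
Apply the initial conditions: y(0) = -6/65 + C1 = 3 and y'(0) = 42/65 + C1 + C2 = -2. Solving gives C1 = 201/65, C2 = -373/65.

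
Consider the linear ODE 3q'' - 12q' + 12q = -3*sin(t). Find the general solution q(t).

Divide through by 3: q'' - 4q' + 4q = -sin(t).
Characteristic equation r² - 4r + 4 = 0 has discriminant (-4)² - 4·(4) = 0, so r = 2 is a repeated root.
Hence q_h = (C1 + C2*t)*exp(2*t).
Try q_p = A*cos(t) + B*sin(t). Substituting and equating the coefficients of cos(t) and sin(t) gives A = -4/25, B = -3/25, so q_p = -4*cos(t)/25 - 3*sin(t)/25.

q = -4*cos(t)/25 - 3*sin(t)/25 + C1*exp(2*t) + C2*t*exp(2*t)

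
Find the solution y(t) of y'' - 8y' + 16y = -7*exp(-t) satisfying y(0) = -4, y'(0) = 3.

Characteristic equation r² - 8r + 16 = 0 has discriminant (-8)² - 4·(16) = 0, so r = 4 is a repeated root.
Hence y_h = (C1 + C2*t)*exp(4*t).
Try y_p = A*exp(-t). Substituting into the equation and dividing by exp(-t) gives A = -7/25, so y_p = -7*exp(-t)/25.
General solution: y = -7*exp(-t)/25 + C1*exp(4*t) + C2*t*exp(4*t).
Apply the initial conditions: y(0) = -7/25 + C1 = -4 and y'(0) = 7/25 + C2 + 4*C1 = 3. Solving gives C1 = -93/25, C2 = 88/5.

y = -93*exp(4*t)/25 - 7*exp(-t)/25 + 88*t*exp(4*t)/5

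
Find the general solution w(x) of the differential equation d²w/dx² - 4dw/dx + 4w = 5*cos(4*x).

w = -3*cos(4*x)/20 - sin(4*x)/5 + C1*exp(2*x) + C2*x*exp(2*x)

Characteristic equation r² - 4r + 4 = 0 has discriminant (-4)² - 4·(4) = 0, so r = 2 is a repeated root.
Hence w_h = (C1 + C2*x)*exp(2*x).
Try w_p = A*cos(4*x) + B*sin(4*x). Substituting and equating the coefficients of cos(4x) and sin(4x) gives A = -3/20, B = -1/5, so w_p = -3*cos(4*x)/20 - sin(4*x)/5.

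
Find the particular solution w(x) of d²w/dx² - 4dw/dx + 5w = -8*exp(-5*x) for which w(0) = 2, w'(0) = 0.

Characteristic equation r² - 4r + 5 = 0 has discriminant (-4)² - 4·(5) = -4 < 0, so r = 2 ± i.
Hence w_h = C1*cos(x)*exp(2*x) + C2*exp(2*x)*sin(x).
Try w_p = A*exp(-5*x). Substituting into the equation and dividing by exp(-5*x) gives A = -4/25, so w_p = -4*exp(-5*x)/25.
General solution: w = -4*exp(-5*x)/25 + C1*cos(x)*exp(2*x) + C2*exp(2*x)*sin(x).
Apply the initial conditions: w(0) = -4/25 + C1 = 2 and w'(0) = 4/5 + C2 + 2*C1 = 0. Solving gives C1 = 54/25, C2 = -128/25.

w = -4*exp(-5*x)/25 - 128*exp(2*x)*sin(x)/25 + 54*cos(x)*exp(2*x)/25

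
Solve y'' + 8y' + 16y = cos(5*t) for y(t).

Characteristic equation r² + 8r + 16 = 0 has discriminant (8)² - 4·(16) = 0, so r = -4 is a repeated root.
Hence y_h = (C1 + C2*t)*exp(-4*t).
Try y_p = A*cos(5*t) + B*sin(5*t). Substituting and equating the coefficients of cos(5t) and sin(5t) gives A = -9/1681, B = 40/1681, so y_p = -9*cos(5*t)/1681 + 40*sin(5*t)/1681.

y = -9*cos(5*t)/1681 + 40*sin(5*t)/1681 + C1*exp(-4*t) + C2*t*exp(-4*t)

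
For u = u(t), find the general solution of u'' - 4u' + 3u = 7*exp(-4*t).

Characteristic equation r² - 4r + 3 = 0 factors as (r - 3)(r - 1) = 0, so r = 3, 1.
Hence u_h = C1*exp(3*t) + C2*exp(t).
Try u_p = A*exp(-4*t). Substituting into the equation and dividing by exp(-4*t) gives A = 1/5, so u_p = exp(-4*t)/5.

u = exp(-4*t)/5 + C1*exp(3*t) + C2*exp(t)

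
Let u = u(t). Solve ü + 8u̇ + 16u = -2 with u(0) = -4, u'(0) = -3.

u = -1/8 - 31*exp(-4*t)/8 - 37*t*exp(-4*t)/2

Characteristic equation r² + 8r + 16 = 0 has discriminant (8)² - 4·(16) = 0, so r = -4 is a repeated root.
Hence u_h = (C1 + C2*t)*exp(-4*t).
For the particular solution try u_p = A0. Substituting and matching coefficients of each power of t gives A0 = -1/8, so u_p = -1/8.
General solution: u = -1/8 + C1*exp(-4*t) + C2*t*exp(-4*t).
Apply the initial conditions: u(0) = -1/8 + C1 = -4 and u'(0) = C2 - 4*C1 = -3. Solving gives C1 = -31/8, C2 = -37/2.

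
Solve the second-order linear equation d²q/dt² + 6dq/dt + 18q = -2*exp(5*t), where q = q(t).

Characteristic equation r² + 6r + 18 = 0 has discriminant (6)² - 4·(18) = -36 < 0, so r = -3 ± 3i.
Hence q_h = C1*cos(3*t)*exp(-3*t) + C2*exp(-3*t)*sin(3*t).
Try q_p = A*exp(5*t). Substituting into the equation and dividing by exp(5*t) gives A = -2/73, so q_p = -2*exp(5*t)/73.

q = -2*exp(5*t)/73 + C1*cos(3*t)*exp(-3*t) + C2*exp(-3*t)*sin(3*t)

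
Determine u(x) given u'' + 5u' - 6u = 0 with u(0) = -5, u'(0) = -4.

u = -34*exp(x)/7 - exp(-6*x)/7

Characteristic equation r² + 5r - 6 = 0 factors as (r + 6)(r - 1) = 0, so r = -6, 1.
Hence u_h = C1*exp(-6*x) + C2*exp(x).
Apply the initial conditions: u(0) = C1 + C2 = -5 and u'(0) = C2 - 6*C1 = -4. Solving gives C1 = -1/7, C2 = -34/7.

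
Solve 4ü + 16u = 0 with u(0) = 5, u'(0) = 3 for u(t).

u = 5*cos(2*t) + 3*sin(2*t)/2

Divide through by 4: u'' + 4u = 0.
Characteristic equation r² + 4 = 0 has discriminant (0)² - 4·(4) = -16 < 0, so r = ± 2i.
Hence u_h = C1*cos(2*t) + C2*sin(2*t).
Apply the initial conditions: u(0) = C1 = 5 and u'(0) = 2*C2 = 3. Solving gives C1 = 5, C2 = 3/2.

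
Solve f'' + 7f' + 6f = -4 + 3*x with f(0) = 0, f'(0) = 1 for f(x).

f = -5/4 + x/2 - 7*exp(-6*x)/20 + 8*exp(-x)/5

Characteristic equation r² + 7r + 6 = 0 factors as (r + 6)(r + 1) = 0, so r = -6, -1.
Hence f_h = C1*exp(-6*x) + C2*exp(-x).
For the particular solution try f_p = A0 + A1*x. Substituting and matching coefficients of each power of x gives A0 = -5/4, A1 = 1/2, so f_p = -5/4 + x/2.
General solution: f = -5/4 + x/2 + C1*exp(-6*x) + C2*exp(-x).
Apply the initial conditions: f(0) = -5/4 + C1 + C2 = 0 and f'(0) = 1/2 - C2 - 6*C1 = 1. Solving gives C1 = -7/20, C2 = 8/5.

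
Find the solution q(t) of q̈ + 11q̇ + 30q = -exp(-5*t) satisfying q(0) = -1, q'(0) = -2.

Characteristic equation r² + 11r + 30 = 0 factors as (r + 6)(r + 5) = 0, so r = -6, -5.
Hence q_h = C1*exp(-6*t) + C2*exp(-5*t).
Since exp(-5*t) solves the homogeneous equation (r = -5 is a root of multiplicity 1), multiply the trial by t. Try q_p = A*t*exp(-5*t). Substituting into the equation and dividing by exp(-5*t) gives A = -1, so q_p = -t*exp(-5*t).
General solution: q = C1*exp(-6*t) + C2*exp(-5*t) - t*exp(-5*t).
Apply the initial conditions: q(0) = C1 + C2 = -1 and q'(0) = -1 - 6*C1 - 5*C2 = -2. Solving gives C1 = 6, C2 = -7.

q = -7*exp(-5*t) + 6*exp(-6*t) - t*exp(-5*t)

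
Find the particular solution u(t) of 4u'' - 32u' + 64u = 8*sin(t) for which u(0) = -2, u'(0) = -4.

Divide through by 4: u'' - 8u' + 16u = 2*sin(t).
Characteristic equation r² - 8r + 16 = 0 has discriminant (-8)² - 4·(16) = 0, so r = 4 is a repeated root.
Hence u_h = (C1 + C2*t)*exp(4*t).
Try u_p = A*cos(t) + B*sin(t). Substituting and equating the coefficients of cos(t) and sin(t) gives A = 16/289, B = 30/289, so u_p = 16*cos(t)/289 + 30*sin(t)/289.
General solution: u = 16*cos(t)/289 + 30*sin(t)/289 + C1*exp(4*t) + C2*t*exp(4*t).
Apply the initial conditions: u(0) = 16/289 + C1 = -2 and u'(0) = 30/289 + C2 + 4*C1 = -4. Solving gives C1 = -594/289, C2 = 70/17.

u = -594*exp(4*t)/289 + 16*cos(t)/289 + 30*sin(t)/289 + 70*t*exp(4*t)/17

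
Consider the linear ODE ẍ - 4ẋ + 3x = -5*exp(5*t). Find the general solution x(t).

Characteristic equation r² - 4r + 3 = 0 factors as (r - 3)(r - 1) = 0, so r = 3, 1.
Hence x_h = C1*exp(3*t) + C2*exp(t).
Try x_p = A*exp(5*t). Substituting into the equation and dividing by exp(5*t) gives A = -5/8, so x_p = -5*exp(5*t)/8.

x = -5*exp(5*t)/8 + C1*exp(3*t) + C2*exp(t)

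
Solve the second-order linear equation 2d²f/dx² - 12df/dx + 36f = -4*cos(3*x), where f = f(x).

Divide through by 2: f'' - 6f' + 18f = -2*cos(3*x).
Characteristic equation r² - 6r + 18 = 0 has discriminant (-6)² - 4·(18) = -36 < 0, so r = 3 ± 3i.
Hence f_h = C1*cos(3*x)*exp(3*x) + C2*exp(3*x)*sin(3*x).
Try f_p = A*cos(3*x) + B*sin(3*x). Substituting and equating the coefficients of cos(3x) and sin(3x) gives A = -2/45, B = 4/45, so f_p = -2*cos(3*x)/45 + 4*sin(3*x)/45.

f = -2*cos(3*x)/45 + 4*sin(3*x)/45 + C1*cos(3*x)*exp(3*x) + C2*exp(3*x)*sin(3*x)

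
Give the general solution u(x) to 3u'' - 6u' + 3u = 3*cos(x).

Divide through by 3: u'' - 2u' + u = cos(x).
Characteristic equation r² - 2r + 1 = 0 has discriminant (-2)² - 4·(1) = 0, so r = 1 is a repeated root.
Hence u_h = (C1 + C2*x)*exp(x).
Try u_p = A*cos(x) + B*sin(x). Substituting and equating the coefficients of cos(x) and sin(x) gives A = 0, B = -1/2, so u_p = -sin(x)/2.

u = -sin(x)/2 + C1*exp(x) + C2*x*exp(x)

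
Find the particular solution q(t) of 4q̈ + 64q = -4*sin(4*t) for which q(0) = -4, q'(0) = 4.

Divide through by 4: q'' + 16q = -sin(4*t).
Characteristic equation r² + 16 = 0 has discriminant (0)² - 4·(16) = -64 < 0, so r = ± 4i.
Hence q_h = C1*cos(4*t) + C2*sin(4*t).
Since ±4i are characteristic roots, multiply the trial by t. Try q_p = t*(A*cos(4*t) + B*sin(4*t)). Substituting and equating the coefficients of cos(4t) and sin(4t) gives A = 1/8, B = 0, so q_p = t*cos(4*t)/8.
General solution: q = C1*cos(4*t) + C2*sin(4*t) + t*cos(4*t)/8.
Apply the initial conditions: q(0) = C1 = -4 and q'(0) = 1/8 + 4*C2 = 4. Solving gives C1 = -4, C2 = 31/32.

q = -4*cos(4*t) + 31*sin(4*t)/32 + t*cos(4*t)/8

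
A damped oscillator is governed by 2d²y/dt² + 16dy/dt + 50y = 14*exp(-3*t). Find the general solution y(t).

Divide through by 2: y'' + 8y' + 25y = 7*exp(-3*t).
Characteristic equation r² + 8r + 25 = 0 has discriminant (8)² - 4·(25) = -36 < 0, so r = -4 ± 3i.
Hence y_h = C1*cos(3*t)*exp(-4*t) + C2*exp(-4*t)*sin(3*t).
Try y_p = A*exp(-3*t). Substituting into the equation and dividing by exp(-3*t) gives A = 7/10, so y_p = 7*exp(-3*t)/10.

y = 7*exp(-3*t)/10 + C1*cos(3*t)*exp(-4*t) + C2*exp(-4*t)*sin(3*t)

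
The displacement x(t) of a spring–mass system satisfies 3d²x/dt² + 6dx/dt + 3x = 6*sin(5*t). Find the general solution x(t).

x = -12*sin(5*t)/169 - 5*cos(5*t)/169 + C1*exp(-t) + C2*t*exp(-t)

Divide through by 3: x'' + 2x' + x = 2*sin(5*t).
Characteristic equation r² + 2r + 1 = 0 has discriminant (2)² - 4·(1) = 0, so r = -1 is a repeated root.
Hence x_h = (C1 + C2*t)*exp(-t).
Try x_p = A*cos(5*t) + B*sin(5*t). Substituting and equating the coefficients of cos(5t) and sin(5t) gives A = -5/169, B = -12/169, so x_p = -12*sin(5*t)/169 - 5*cos(5*t)/169.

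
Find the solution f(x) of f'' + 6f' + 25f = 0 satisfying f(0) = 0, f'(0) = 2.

Characteristic equation r² + 6r + 25 = 0 has discriminant (6)² - 4·(25) = -64 < 0, so r = -3 ± 4i.
Hence f_h = C1*cos(4*x)*exp(-3*x) + C2*exp(-3*x)*sin(4*x).
Apply the initial conditions: f(0) = C1 = 0 and f'(0) = -3*C1 + 4*C2 = 2. Solving gives C1 = 0, C2 = 1/2.

f = exp(-3*x)*sin(4*x)/2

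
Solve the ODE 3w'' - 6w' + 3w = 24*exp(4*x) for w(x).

w = 8*exp(4*x)/9 + C1*exp(x) + C2*x*exp(x)

Divide through by 3: w'' - 2w' + w = 8*exp(4*x).
Characteristic equation r² - 2r + 1 = 0 has discriminant (-2)² - 4·(1) = 0, so r = 1 is a repeated root.
Hence w_h = (C1 + C2*x)*exp(x).
Try w_p = A*exp(4*x). Substituting into the equation and dividing by exp(4*x) gives A = 8/9, so w_p = 8*exp(4*x)/9.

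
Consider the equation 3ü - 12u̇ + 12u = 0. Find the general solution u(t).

u = C1*exp(2*t) + C2*t*exp(2*t)

Divide through by 3: u'' - 4u' + 4u = 0.
Characteristic equation r² - 4r + 4 = 0 has discriminant (-4)² - 4·(4) = 0, so r = 2 is a repeated root.
Hence u_h = (C1 + C2*t)*exp(2*t).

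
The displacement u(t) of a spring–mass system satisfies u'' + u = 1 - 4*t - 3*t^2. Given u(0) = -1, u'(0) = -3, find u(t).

u = 7 - 8*cos(t) - 4*t - 3*t**2 + sin(t)

Characteristic equation r² + 1 = 0 has discriminant (0)² - 4·(1) = -4 < 0, so r = ± i.
Hence u_h = C1*cos(t) + C2*sin(t).
For the particular solution try u_p = A0 + A1*t + A2*t^2. Substituting and matching coefficients of each power of t gives A0 = 7, A1 = -4, A2 = -3, so u_p = 7 - 4*t - 3*t^2.
General solution: u = 7 - 4*t - 3*t^2 + C1*cos(t) + C2*sin(t).
Apply the initial conditions: u(0) = 7 + C1 = -1 and u'(0) = -4 + C2 = -3. Solving gives C1 = -8, C2 = 1.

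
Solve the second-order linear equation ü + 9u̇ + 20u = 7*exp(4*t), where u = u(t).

u = 7*exp(4*t)/72 + C1*exp(-4*t) + C2*exp(-5*t)

Characteristic equation r² + 9r + 20 = 0 factors as (r + 4)(r + 5) = 0, so r = -4, -5.
Hence u_h = C1*exp(-4*t) + C2*exp(-5*t).
Try u_p = A*exp(4*t). Substituting into the equation and dividing by exp(4*t) gives A = 7/72, so u_p = 7*exp(4*t)/72.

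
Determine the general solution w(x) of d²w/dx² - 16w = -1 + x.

Characteristic equation r² - 16 = 0 factors as (r - 4)(r + 4) = 0, so r = 4, -4.
Hence w_h = C1*exp(4*x) + C2*exp(-4*x).
For the particular solution try w_p = A0 + A1*x. Substituting and matching coefficients of each power of x gives A0 = 1/16, A1 = -1/16, so w_p = 1/16 - x/16.

w = 1/16 - x/16 + C1*exp(4*x) + C2*exp(-4*x)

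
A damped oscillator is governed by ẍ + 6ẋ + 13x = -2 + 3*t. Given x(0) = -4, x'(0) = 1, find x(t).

x = -44/169 + 3*t/13 - 883*exp(-3*t)*sin(2*t)/169 - 632*cos(2*t)*exp(-3*t)/169

Characteristic equation r² + 6r + 13 = 0 has discriminant (6)² - 4·(13) = -16 < 0, so r = -3 ± 2i.
Hence x_h = C1*cos(2*t)*exp(-3*t) + C2*exp(-3*t)*sin(2*t).
For the particular solution try x_p = A0 + A1*t. Substituting and matching coefficients of each power of t gives A0 = -44/169, A1 = 3/13, so x_p = -44/169 + 3*t/13.
General solution: x = -44/169 + 3*t/13 + C1*cos(2*t)*exp(-3*t) + C2*exp(-3*t)*sin(2*t).
Apply the initial conditions: x(0) = -44/169 + C1 = -4 and x'(0) = 3/13 - 3*C1 + 2*C2 = 1. Solving gives C1 = -632/169, C2 = -883/169.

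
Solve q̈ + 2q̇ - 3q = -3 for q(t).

Characteristic equation r² + 2r - 3 = 0 factors as (r + 3)(r - 1) = 0, so r = -3, 1.
Hence q_h = C1*exp(-3*t) + C2*exp(t).
For the particular solution try q_p = A0. Substituting and matching coefficients of each power of t gives A0 = 1, so q_p = 1.

q = 1 + C1*exp(-3*t) + C2*exp(t)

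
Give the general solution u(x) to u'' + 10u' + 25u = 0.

Characteristic equation r² + 10r + 25 = 0 has discriminant (10)² - 4·(25) = 0, so r = -5 is a repeated root.
Hence u_h = (C1 + C2*x)*exp(-5*x).

u = C1*exp(-5*x) + C2*x*exp(-5*x)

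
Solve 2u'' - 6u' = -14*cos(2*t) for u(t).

u = C2 + 7*cos(2*t)/13 + 21*sin(2*t)/26 + C1*exp(3*t)

Divide through by 2: u'' - 3u' = -7*cos(2*t).
Characteristic equation r² - 3r = 0 factors as (r - 3)r = 0, so r = 3, 0.
Hence u_h = C1*exp(3*t) + C2.
Try u_p = A*cos(2*t) + B*sin(2*t). Substituting and equating the coefficients of cos(2t) and sin(2t) gives A = 7/13, B = 21/26, so u_p = 7*cos(2*t)/13 + 21*sin(2*t)/26.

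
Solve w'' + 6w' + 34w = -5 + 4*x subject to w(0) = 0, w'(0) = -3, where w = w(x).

Characteristic equation r² + 6r + 34 = 0 has discriminant (6)² - 4·(34) = -100 < 0, so r = -3 ± 5i.
Hence w_h = C1*cos(5*x)*exp(-3*x) + C2*exp(-3*x)*sin(5*x).
For the particular solution try w_p = A0 + A1*x. Substituting and matching coefficients of each power of x gives A0 = -97/578, A1 = 2/17, so w_p = -97/578 + 2*x/17.
General solution: w = -97/578 + 2*x/17 + C1*cos(5*x)*exp(-3*x) + C2*exp(-3*x)*sin(5*x).
Apply the initial conditions: w(0) = -97/578 + C1 = 0 and w'(0) = 2/17 - 3*C1 + 5*C2 = -3. Solving gives C1 = 97/578, C2 = -1511/2890.

w = -97/578 + 2*x/17 - 1511*exp(-3*x)*sin(5*x)/2890 + 97*cos(5*x)*exp(-3*x)/578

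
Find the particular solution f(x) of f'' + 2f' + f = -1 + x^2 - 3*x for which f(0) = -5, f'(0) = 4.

Characteristic equation r² + 2r + 1 = 0 has discriminant (2)² - 4·(1) = 0, so r = -1 is a repeated root.
Hence f_h = (C1 + C2*x)*exp(-x).
For the particular solution try f_p = A0 + A1*x + A2*x^2. Substituting and matching coefficients of each power of x gives A0 = 11, A1 = -7, A2 = 1, so f_p = 11 + x^2 - 7*x.
General solution: f = 11 + x^2 - 7*x + C1*exp(-x) + C2*x*exp(-x).
Apply the initial conditions: f(0) = 11 + C1 = -5 and f'(0) = -7 + C2 - C1 = 4. Solving gives C1 = -16, C2 = -5.

f = 11 + x**2 - 16*exp(-x) - 7*x - 5*x*exp(-x)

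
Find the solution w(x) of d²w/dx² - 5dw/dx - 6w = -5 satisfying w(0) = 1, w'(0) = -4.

w = 5/6 - 23*exp(6*x)/42 + 5*exp(-x)/7

Characteristic equation r² - 5r - 6 = 0 factors as (r + 1)(r - 6) = 0, so r = -1, 6.
Hence w_h = C1*exp(-x) + C2*exp(6*x).
For the particular solution try w_p = A0. Substituting and matching coefficients of each power of x gives A0 = 5/6, so w_p = 5/6.
General solution: w = 5/6 + C1*exp(-x) + C2*exp(6*x).
Apply the initial conditions: w(0) = 5/6 + C1 + C2 = 1 and w'(0) = -C1 + 6*C2 = -4. Solving gives C1 = 5/7, C2 = -23/42.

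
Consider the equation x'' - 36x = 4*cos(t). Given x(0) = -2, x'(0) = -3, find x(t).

Characteristic equation r² - 36 = 0 factors as (r - 6)(r + 6) = 0, so r = 6, -6.
Hence x_h = C1*exp(6*t) + C2*exp(-6*t).
Try x_p = A*cos(t) + B*sin(t). Substituting and equating the coefficients of cos(t) and sin(t) gives A = -4/37, B = 0, so x_p = -4*cos(t)/37.
General solution: x = -4*cos(t)/37 + C1*exp(6*t) + C2*exp(-6*t).
Apply the initial conditions: x(0) = -4/37 + C1 + C2 = -2 and x'(0) = -6*C2 + 6*C1 = -3. Solving gives C1 = -177/148, C2 = -103/148.

x = -177*exp(6*t)/148 - 103*exp(-6*t)/148 - 4*cos(t)/37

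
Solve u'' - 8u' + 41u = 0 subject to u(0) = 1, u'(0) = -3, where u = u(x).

u = cos(5*x)*exp(4*x) - 7*exp(4*x)*sin(5*x)/5

Characteristic equation r² - 8r + 41 = 0 has discriminant (-8)² - 4·(41) = -100 < 0, so r = 4 ± 5i.
Hence u_h = C1*cos(5*x)*exp(4*x) + C2*exp(4*x)*sin(5*x).
Apply the initial conditions: u(0) = C1 = 1 and u'(0) = 4*C1 + 5*C2 = -3. Solving gives C1 = 1, C2 = -7/5.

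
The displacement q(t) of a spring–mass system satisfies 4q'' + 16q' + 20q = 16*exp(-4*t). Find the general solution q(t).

Divide through by 4: q'' + 4q' + 5q = 4*exp(-4*t).
Characteristic equation r² + 4r + 5 = 0 has discriminant (4)² - 4·(5) = -4 < 0, so r = -2 ± i.
Hence q_h = C1*cos(t)*exp(-2*t) + C2*exp(-2*t)*sin(t).
Try q_p = A*exp(-4*t). Substituting into the equation and dividing by exp(-4*t) gives A = 4/5, so q_p = 4*exp(-4*t)/5.

q = 4*exp(-4*t)/5 + C1*cos(t)*exp(-2*t) + C2*exp(-2*t)*sin(t)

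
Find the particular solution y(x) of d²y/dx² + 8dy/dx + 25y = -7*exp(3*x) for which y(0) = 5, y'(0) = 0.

Characteristic equation r² + 8r + 25 = 0 has discriminant (8)² - 4·(25) = -36 < 0, so r = -4 ± 3i.
Hence y_h = C1*cos(3*x)*exp(-4*x) + C2*exp(-4*x)*sin(3*x).
Try y_p = A*exp(3*x). Substituting into the equation and dividing by exp(3*x) gives A = -7/58, so y_p = -7*exp(3*x)/58.
General solution: y = -7*exp(3*x)/58 + C1*cos(3*x)*exp(-4*x) + C2*exp(-4*x)*sin(3*x).
Apply the initial conditions: y(0) = -7/58 + C1 = 5 and y'(0) = -21/58 - 4*C1 + 3*C2 = 0. Solving gives C1 = 297/58, C2 = 403/58.

y = -7*exp(3*x)/58 + 297*cos(3*x)*exp(-4*x)/58 + 403*exp(-4*x)*sin(3*x)/58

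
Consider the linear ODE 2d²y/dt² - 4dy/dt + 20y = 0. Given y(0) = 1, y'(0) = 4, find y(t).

Divide through by 2: y'' - 2y' + 10y = 0.
Characteristic equation r² - 2r + 10 = 0 has discriminant (-2)² - 4·(10) = -36 < 0, so r = 1 ± 3i.
Hence y_h = C1*cos(3*t)*exp(t) + C2*exp(t)*sin(3*t).
Apply the initial conditions: y(0) = C1 = 1 and y'(0) = C1 + 3*C2 = 4. Solving gives C1 = 1, C2 = 1.

y = cos(3*t)*exp(t) + exp(t)*sin(3*t)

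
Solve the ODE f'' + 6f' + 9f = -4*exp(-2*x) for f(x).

Characteristic equation r² + 6r + 9 = 0 has discriminant (6)² - 4·(9) = 0, so r = -3 is a repeated root.
Hence f_h = (C1 + C2*x)*exp(-3*x).
Try f_p = A*exp(-2*x). Substituting into the equation and dividing by exp(-2*x) gives A = -4, so f_p = -4*exp(-2*x).

f = -4*exp(-2*x) + C1*exp(-3*x) + C2*x*exp(-3*x)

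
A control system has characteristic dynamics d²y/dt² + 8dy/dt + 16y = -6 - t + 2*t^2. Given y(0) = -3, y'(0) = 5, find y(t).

Characteristic equation r² + 8r + 16 = 0 has discriminant (8)² - 4·(16) = 0, so r = -4 is a repeated root.
Hence y_h = (C1 + C2*t)*exp(-4*t).
For the particular solution try y_p = A0 + A1*t + A2*t^2. Substituting and matching coefficients of each power of t gives A0 = -19/64, A1 = -3/16, A2 = 1/8, so y_p = -19/64 - 3*t/16 + t^2/8.
General solution: y = -19/64 - 3*t/16 + t^2/8 + C1*exp(-4*t) + C2*t*exp(-4*t).
Apply the initial conditions: y(0) = -19/64 + C1 = -3 and y'(0) = -3/16 + C2 - 4*C1 = 5. Solving gives C1 = -173/64, C2 = -45/8.

y = -19/64 - 173*exp(-4*t)/64 - 3*t/16 + t**2/8 - 45*t*exp(-4*t)/8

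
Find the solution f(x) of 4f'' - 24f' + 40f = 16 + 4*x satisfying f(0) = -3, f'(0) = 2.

f = 23/50 + x/10 - 173*cos(x)*exp(3*x)/50 + 307*exp(3*x)*sin(x)/25

Divide through by 4: f'' - 6f' + 10f = 4 + x.
Characteristic equation r² - 6r + 10 = 0 has discriminant (-6)² - 4·(10) = -4 < 0, so r = 3 ± i.
Hence f_h = C1*cos(x)*exp(3*x) + C2*exp(3*x)*sin(x).
For the particular solution try f_p = A0 + A1*x. Substituting and matching coefficients of each power of x gives A0 = 23/50, A1 = 1/10, so f_p = 23/50 + x/10.
General solution: f = 23/50 + x/10 + C1*cos(x)*exp(3*x) + C2*exp(3*x)*sin(x).
Apply the initial conditions: f(0) = 23/50 + C1 = -3 and f'(0) = 1/10 + C2 + 3*C1 = 2. Solving gives C1 = -173/50, C2 = 307/25.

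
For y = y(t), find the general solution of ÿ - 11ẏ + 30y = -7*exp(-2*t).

Characteristic equation r² - 11r + 30 = 0 factors as (r - 5)(r - 6) = 0, so r = 5, 6.
Hence y_h = C1*exp(5*t) + C2*exp(6*t).
Try y_p = A*exp(-2*t). Substituting into the equation and dividing by exp(-2*t) gives A = -1/8, so y_p = -exp(-2*t)/8.

y = -exp(-2*t)/8 + C1*exp(5*t) + C2*exp(6*t)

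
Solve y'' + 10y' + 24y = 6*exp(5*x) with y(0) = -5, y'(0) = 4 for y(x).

y = -40*exp(-4*x)/3 + 2*exp(5*x)/33 + 91*exp(-6*x)/11

Characteristic equation r² + 10r + 24 = 0 factors as (r + 6)(r + 4) = 0, so r = -6, -4.
Hence y_h = C1*exp(-6*x) + C2*exp(-4*x).
Try y_p = A*exp(5*x). Substituting into the equation and dividing by exp(5*x) gives A = 2/33, so y_p = 2*exp(5*x)/33.
General solution: y = 2*exp(5*x)/33 + C1*exp(-6*x) + C2*exp(-4*x).
Apply the initial conditions: y(0) = 2/33 + C1 + C2 = -5 and y'(0) = 10/33 - 6*C1 - 4*C2 = 4. Solving gives C1 = 91/11, C2 = -40/3.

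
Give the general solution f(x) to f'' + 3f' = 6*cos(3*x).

f = C2 - cos(3*x)/3 + sin(3*x)/3 + C1*exp(-3*x)

Characteristic equation r² + 3r = 0 factors as (r + 3)r = 0, so r = -3, 0.
Hence f_h = C1*exp(-3*x) + C2.
Try f_p = A*cos(3*x) + B*sin(3*x). Substituting and equating the coefficients of cos(3x) and sin(3x) gives A = -1/3, B = 1/3, so f_p = -cos(3*x)/3 + sin(3*x)/3.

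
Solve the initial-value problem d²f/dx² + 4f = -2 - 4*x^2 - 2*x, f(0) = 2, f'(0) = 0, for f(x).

Characteristic equation r² + 4 = 0 has discriminant (0)² - 4·(4) = -16 < 0, so r = ± 2i.
Hence f_h = C1*cos(2*x) + C2*sin(2*x).
For the particular solution try f_p = A0 + A1*x + A2*x^2. Substituting and matching coefficients of each power of x gives A0 = 0, A1 = -1/2, A2 = -1, so f_p = -x^2 - x/2.
General solution: f = -x^2 - x/2 + C1*cos(2*x) + C2*sin(2*x).
Apply the initial conditions: f(0) = C1 = 2 and f'(0) = -1/2 + 2*C2 = 0. Solving gives C1 = 2, C2 = 1/4.

f = -x**2 + 2*cos(2*x) - x/2 + sin(2*x)/4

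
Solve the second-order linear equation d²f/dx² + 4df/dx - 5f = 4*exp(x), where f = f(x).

f = C1*exp(x) + C2*exp(-5*x) + 2*x*exp(x)/3

Characteristic equation r² + 4r - 5 = 0 factors as (r - 1)(r + 5) = 0, so r = 1, -5.
Hence f_h = C1*exp(x) + C2*exp(-5*x).
Since exp(x) solves the homogeneous equation (r = 1 is a root of multiplicity 1), multiply the trial by x. Try f_p = A*x*exp(x). Substituting into the equation and dividing by exp(x) gives A = 2/3, so f_p = 2*x*exp(x)/3.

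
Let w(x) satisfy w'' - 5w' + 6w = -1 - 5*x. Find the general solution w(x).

w = -31/36 - 5*x/6 + C1*exp(3*x) + C2*exp(2*x)

Characteristic equation r² - 5r + 6 = 0 factors as (r - 3)(r - 2) = 0, so r = 3, 2.
Hence w_h = C1*exp(3*x) + C2*exp(2*x).
For the particular solution try w_p = A0 + A1*x. Substituting and matching coefficients of each power of x gives A0 = -31/36, A1 = -5/6, so w_p = -31/36 - 5*x/6.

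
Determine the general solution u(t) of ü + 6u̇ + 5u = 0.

Characteristic equation r² + 6r + 5 = 0 factors as (r + 1)(r + 5) = 0, so r = -1, -5.
Hence u_h = C1*exp(-t) + C2*exp(-5*t).

u = C1*exp(-t) + C2*exp(-5*t)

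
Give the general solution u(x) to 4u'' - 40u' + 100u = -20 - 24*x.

Divide through by 4: u'' - 10u' + 25u = -5 - 6*x.
Characteristic equation r² - 10r + 25 = 0 has discriminant (-10)² - 4·(25) = 0, so r = 5 is a repeated root.
Hence u_h = (C1 + C2*x)*exp(5*x).
For the particular solution try u_p = A0 + A1*x. Substituting and matching coefficients of each power of x gives A0 = -37/125, A1 = -6/25, so u_p = -37/125 - 6*x/25.

u = -37/125 - 6*x/25 + C1*exp(5*x) + C2*x*exp(5*x)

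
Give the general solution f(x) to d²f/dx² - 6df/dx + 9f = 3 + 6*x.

f = 7/9 + 2*x/3 + C1*exp(3*x) + C2*x*exp(3*x)

Characteristic equation r² - 6r + 9 = 0 has discriminant (-6)² - 4·(9) = 0, so r = 3 is a repeated root.
Hence f_h = (C1 + C2*x)*exp(3*x).
For the particular solution try f_p = A0 + A1*x. Substituting and matching coefficients of each power of x gives A0 = 7/9, A1 = 2/3, so f_p = 7/9 + 2*x/3.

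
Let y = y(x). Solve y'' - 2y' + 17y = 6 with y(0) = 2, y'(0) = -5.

Characteristic equation r² - 2r + 17 = 0 has discriminant (-2)² - 4·(17) = -64 < 0, so r = 1 ± 4i.
Hence y_h = C1*cos(4*x)*exp(x) + C2*exp(x)*sin(4*x).
For the particular solution try y_p = A0. Substituting and matching coefficients of each power of x gives A0 = 6/17, so y_p = 6/17.
General solution: y = 6/17 + C1*cos(4*x)*exp(x) + C2*exp(x)*sin(4*x).
Apply the initial conditions: y(0) = 6/17 + C1 = 2 and y'(0) = C1 + 4*C2 = -5. Solving gives C1 = 28/17, C2 = -113/68.

y = 6/17 - 113*exp(x)*sin(4*x)/68 + 28*cos(4*x)*exp(x)/17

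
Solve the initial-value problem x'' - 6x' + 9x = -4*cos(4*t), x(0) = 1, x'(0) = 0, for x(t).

x = 28*cos(4*t)/625 + 96*sin(4*t)/625 + 597*exp(3*t)/625 - 87*t*exp(3*t)/25

Characteristic equation r² - 6r + 9 = 0 has discriminant (-6)² - 4·(9) = 0, so r = 3 is a repeated root.
Hence x_h = (C1 + C2*t)*exp(3*t).
Try x_p = A*cos(4*t) + B*sin(4*t). Substituting and equating the coefficients of cos(4t) and sin(4t) gives A = 28/625, B = 96/625, so x_p = 28*cos(4*t)/625 + 96*sin(4*t)/625.
General solution: x = 28*cos(4*t)/625 + 96*sin(4*t)/625 + C1*exp(3*t) + C2*t*exp(3*t).
Apply the initial conditions: x(0) = 28/625 + C1 = 1 and x'(0) = 384/625 + C2 + 3*C1 = 0. Solving gives C1 = 597/625, C2 = -87/25.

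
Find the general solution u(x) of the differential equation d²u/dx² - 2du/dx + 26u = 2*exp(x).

u = 2*exp(x)/25 + C1*cos(5*x)*exp(x) + C2*exp(x)*sin(5*x)

Characteristic equation r² - 2r + 26 = 0 has discriminant (-2)² - 4·(26) = -100 < 0, so r = 1 ± 5i.
Hence u_h = C1*cos(5*x)*exp(x) + C2*exp(x)*sin(5*x).
Try u_p = A*exp(x). Substituting into the equation and dividing by exp(x) gives A = 2/25, so u_p = 2*exp(x)/25.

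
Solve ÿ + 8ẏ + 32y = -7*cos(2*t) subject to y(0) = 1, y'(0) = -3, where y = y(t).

y = -49*cos(2*t)/260 - 7*sin(2*t)/65 + 32*exp(-4*t)*sin(4*t)/65 + 309*cos(4*t)*exp(-4*t)/260

Characteristic equation r² + 8r + 32 = 0 has discriminant (8)² - 4·(32) = -64 < 0, so r = -4 ± 4i.
Hence y_h = C1*cos(4*t)*exp(-4*t) + C2*exp(-4*t)*sin(4*t).
Try y_p = A*cos(2*t) + B*sin(2*t). Substituting and equating the coefficients of cos(2t) and sin(2t) gives A = -49/260, B = -7/65, so y_p = -49*cos(2*t)/260 - 7*sin(2*t)/65.
General solution: y = -49*cos(2*t)/260 - 7*sin(2*t)/65 + C1*cos(4*t)*exp(-4*t) + C2*exp(-4*t)*sin(4*t).
Apply the initial conditions: y(0) = -49/260 + C1 = 1 and y'(0) = -14/65 - 4*C1 + 4*C2 = -3. Solving gives C1 = 309/260, C2 = 32/65.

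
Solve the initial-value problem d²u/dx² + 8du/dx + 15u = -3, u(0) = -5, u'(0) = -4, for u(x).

Characteristic equation r² + 8r + 15 = 0 factors as (r + 5)(r + 3) = 0, so r = -5, -3.
Hence u_h = C1*exp(-5*x) + C2*exp(-3*x).
For the particular solution try u_p = A0. Substituting and matching coefficients of each power of x gives A0 = -1/5, so u_p = -1/5.
General solution: u = -1/5 + C1*exp(-5*x) + C2*exp(-3*x).
Apply the initial conditions: u(0) = -1/5 + C1 + C2 = -5 and u'(0) = -5*C1 - 3*C2 = -4. Solving gives C1 = 46/5, C2 = -14.

u = -1/5 - 14*exp(-3*x) + 46*exp(-5*x)/5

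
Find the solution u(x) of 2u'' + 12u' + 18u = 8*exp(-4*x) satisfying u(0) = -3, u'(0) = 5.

u = -7*exp(-3*x) + 4*exp(-4*x)

Divide through by 2: u'' + 6u' + 9u = 4*exp(-4*x).
Characteristic equation r² + 6r + 9 = 0 has discriminant (6)² - 4·(9) = 0, so r = -3 is a repeated root.
Hence u_h = (C1 + C2*x)*exp(-3*x).
Try u_p = A*exp(-4*x). Substituting into the equation and dividing by exp(-4*x) gives A = 4, so u_p = 4*exp(-4*x).
General solution: u = 4*exp(-4*x) + C1*exp(-3*x) + C2*x*exp(-3*x).
Apply the initial conditions: u(0) = 4 + C1 = -3 and u'(0) = -16 + C2 - 3*C1 = 5. Solving gives C1 = -7, C2 = 0.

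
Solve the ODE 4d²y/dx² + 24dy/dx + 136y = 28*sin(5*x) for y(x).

y = -70*cos(5*x)/327 + 7*sin(5*x)/109 + C1*cos(5*x)*exp(-3*x) + C2*exp(-3*x)*sin(5*x)

Divide through by 4: y'' + 6y' + 34y = 7*sin(5*x).
Characteristic equation r² + 6r + 34 = 0 has discriminant (6)² - 4·(34) = -100 < 0, so r = -3 ± 5i.
Hence y_h = C1*cos(5*x)*exp(-3*x) + C2*exp(-3*x)*sin(5*x).
Try y_p = A*cos(5*x) + B*sin(5*x). Substituting and equating the coefficients of cos(5x) and sin(5x) gives A = -70/327, B = 7/109, so y_p = -70*cos(5*x)/327 + 7*sin(5*x)/109.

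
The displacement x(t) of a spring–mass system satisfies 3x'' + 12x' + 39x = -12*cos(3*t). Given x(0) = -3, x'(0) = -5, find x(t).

x = -3*sin(3*t)/10 - cos(3*t)/10 - 33*exp(-2*t)*sin(3*t)/10 - 29*cos(3*t)*exp(-2*t)/10

Divide through by 3: x'' + 4x' + 13x = -4*cos(3*t).
Characteristic equation r² + 4r + 13 = 0 has discriminant (4)² - 4·(13) = -36 < 0, so r = -2 ± 3i.
Hence x_h = C1*cos(3*t)*exp(-2*t) + C2*exp(-2*t)*sin(3*t).
Try x_p = A*cos(3*t) + B*sin(3*t). Substituting and equating the coefficients of cos(3t) and sin(3t) gives A = -1/10, B = -3/10, so x_p = -3*sin(3*t)/10 - cos(3*t)/10.
General solution: x = -3*sin(3*t)/10 - cos(3*t)/10 + C1*cos(3*t)*exp(-2*t) + C2*exp(-2*t)*sin(3*t).
Apply the initial conditions: x(0) = -1/10 + C1 = -3 and x'(0) = -9/10 - 2*C1 + 3*C2 = -5. Solving gives C1 = -29/10, C2 = -33/10.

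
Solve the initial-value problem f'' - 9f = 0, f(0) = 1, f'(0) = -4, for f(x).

Characteristic equation r² - 9 = 0 factors as (r + 3)(r - 3) = 0, so r = -3, 3.
Hence f_h = C1*exp(-3*x) + C2*exp(3*x).
Apply the initial conditions: f(0) = C1 + C2 = 1 and f'(0) = -3*C1 + 3*C2 = -4. Solving gives C1 = 7/6, C2 = -1/6.

f = -exp(3*x)/6 + 7*exp(-3*x)/6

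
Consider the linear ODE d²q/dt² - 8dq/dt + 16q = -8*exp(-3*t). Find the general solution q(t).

q = -8*exp(-3*t)/49 + C1*exp(4*t) + C2*t*exp(4*t)

Characteristic equation r² - 8r + 16 = 0 has discriminant (-8)² - 4·(16) = 0, so r = 4 is a repeated root.
Hence q_h = (C1 + C2*t)*exp(4*t).
Try q_p = A*exp(-3*t). Substituting into the equation and dividing by exp(-3*t) gives A = -8/49, so q_p = -8*exp(-3*t)/49.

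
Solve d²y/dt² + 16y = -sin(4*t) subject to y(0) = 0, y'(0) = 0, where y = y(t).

Characteristic equation r² + 16 = 0 has discriminant (0)² - 4·(16) = -64 < 0, so r = ± 4i.
Hence y_h = C1*cos(4*t) + C2*sin(4*t).
Since ±4i are characteristic roots, multiply the trial by t. Try y_p = t*(A*cos(4*t) + B*sin(4*t)). Substituting and equating the coefficients of cos(4t) and sin(4t) gives A = 1/8, B = 0, so y_p = t*cos(4*t)/8.
General solution: y = C1*cos(4*t) + C2*sin(4*t) + t*cos(4*t)/8.
Apply the initial conditions: y(0) = C1 = 0 and y'(0) = 1/8 + 4*C2 = 0. Solving gives C1 = 0, C2 = -1/32.

y = -sin(4*t)/32 + t*cos(4*t)/8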